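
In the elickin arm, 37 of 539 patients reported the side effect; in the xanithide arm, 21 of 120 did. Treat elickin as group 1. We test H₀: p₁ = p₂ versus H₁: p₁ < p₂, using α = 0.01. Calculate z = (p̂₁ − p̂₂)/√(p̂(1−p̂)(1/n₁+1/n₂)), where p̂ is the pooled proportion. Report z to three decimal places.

p̂₁ = 37/539 = 0.06865, p̂₂ = 21/120 = 0.17500.
Pooled p̂ = (37+21)/(539+120) = 58/659 = 0.08801.
SE = √(p̂(1−p̂)(1/n₁+1/n₂)) = √(0.08801·0.91199·0.0101886) = √(0.0008178) = 0.02860.
z = (0.06865 − 0.17500)/0.02860 = -0.10635/0.02860 = -3.719.
p-value = P(Z < -3.719) ≈ 0.0001. With α = 0.01, reject H₀.

z = -3.719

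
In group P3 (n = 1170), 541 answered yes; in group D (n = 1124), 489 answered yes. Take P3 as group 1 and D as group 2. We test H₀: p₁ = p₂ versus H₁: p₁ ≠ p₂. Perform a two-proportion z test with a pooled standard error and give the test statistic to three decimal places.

p̂₁ = 541/1170 = 0.46239, p̂₂ = 489/1124 = 0.43505.
Pooled p̂ = (541+489)/(1170+1124) = 1030/2294 = 0.44900.
SE = √(0.247399 × 0.00174438) = 0.02077.
z = (0.46239 − 0.43505)/0.02077 = 0.02734/0.02077 = 1.316.
Two-sided p-value ≈ 2·Φ(−1.316) = 0.1882.

z = 1.316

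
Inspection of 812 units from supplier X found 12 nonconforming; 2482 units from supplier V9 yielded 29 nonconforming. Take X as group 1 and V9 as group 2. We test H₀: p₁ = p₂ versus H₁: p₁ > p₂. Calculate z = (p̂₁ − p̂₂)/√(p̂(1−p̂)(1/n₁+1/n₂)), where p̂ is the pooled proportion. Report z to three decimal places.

p̂₁ = 12/812 ≈ 0.014778, p̂₂ = 29/2482 ≈ 0.011684.
Pooled p̂ = (12+29)/(812+2482) = 41/3294 = 0.012447.
SE = √(0.0122919 × 0.00163443) = 0.004482.
z = (0.014778 − 0.011684)/0.004482 = 0.003094/0.004482 = 0.690.
p-value = P(Z > 0.690) ≈ 0.2450.

z = 0.690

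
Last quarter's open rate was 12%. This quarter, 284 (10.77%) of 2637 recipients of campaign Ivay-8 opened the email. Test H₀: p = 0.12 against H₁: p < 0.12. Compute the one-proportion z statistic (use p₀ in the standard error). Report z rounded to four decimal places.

z = -1.9440

p̂ = 284/2637 = 0.1076981.
Standard error under H₀: √(0.12×0.88/2637) = 0.0063282.
z = (0.1076981 − 0.12)/0.0063282 = -0.0123019/0.0063282 = -1.9440.
p-value = P(Z < -1.944) ≈ 0.0259.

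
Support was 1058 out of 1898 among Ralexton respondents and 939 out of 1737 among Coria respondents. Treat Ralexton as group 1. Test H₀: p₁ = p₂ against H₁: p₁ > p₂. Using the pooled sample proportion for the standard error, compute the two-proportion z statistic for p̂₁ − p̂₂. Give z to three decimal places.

p̂₁ = 1058/1898 ≈ 0.55743, p̂₂ = 939/1737 ≈ 0.54059.
Pooled p̂ = (1058+939)/(1898+1737) = 1997/3635 = 0.54938.
SE = √(p̂(1−p̂)(1/n₁+1/n₂)) = √(0.54938·0.45062·0.00110258) = √(0.000272955) = 0.01652.
z = (0.55743 − 0.54059)/0.01652 = 0.01684/0.01652 = 1.019.

z = 1.019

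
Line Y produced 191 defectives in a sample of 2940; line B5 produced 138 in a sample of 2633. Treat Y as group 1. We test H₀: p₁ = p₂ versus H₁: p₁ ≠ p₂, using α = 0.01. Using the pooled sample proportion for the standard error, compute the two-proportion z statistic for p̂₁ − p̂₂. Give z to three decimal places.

z = 1.985

p̂₁ = 191/2940 = 0.064966, p̂₂ = 138/2633 = 0.052412.
Pooled p̂ = (191+138)/(2940+2633) = 329/5573 = 0.059035.
SE = √(p̂(1−p̂)(1/n₁+1/n₂)) = √(0.059035·0.940965·0.000719931) = √(3.99918e-05) = 0.006324.
z = (0.064966 − 0.052412)/0.006324 = 0.012554/0.006324 = 1.985.
p-value = 2·P(Z > 1.985) ≈ 0.0471; since p > α = 0.01, fail to reject H₀.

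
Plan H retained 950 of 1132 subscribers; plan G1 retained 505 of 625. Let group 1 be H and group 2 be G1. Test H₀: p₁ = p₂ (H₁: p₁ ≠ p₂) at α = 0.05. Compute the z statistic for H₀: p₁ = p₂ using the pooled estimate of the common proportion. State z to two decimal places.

z = 1.66

p̂₁ = 950/1132 ≈ 0.8392, p̂₂ = 505/625 ≈ 0.8080.
Pooled p̂ = (950+505)/(1132+625) = 1455/1757 = 0.8281.
SE = √(0.14234 × 0.00248339) = 0.0188.
z = (0.8392 − 0.8080)/0.0188 = 0.0312/0.0188 = 1.66.
p-value = 2·P(Z > 1.661) ≈ 0.0968, so at α = 0.05 we fail to reject H₀.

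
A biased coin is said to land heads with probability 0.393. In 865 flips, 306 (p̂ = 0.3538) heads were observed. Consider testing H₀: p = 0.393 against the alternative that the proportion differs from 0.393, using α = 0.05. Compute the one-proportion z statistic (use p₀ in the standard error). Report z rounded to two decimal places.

z = -2.36

p̂ = 306/865 = 0.3538.
Under H₀, SE = √(0.393·0.607/865) = √(0.000275782) = 0.0166.
z = (0.3538 − 0.393)/0.0166 = -0.0392/0.0166 = -2.36.
p-value = 2·P(Z > 2.363) ≈ 0.0181. With α = 0.05, reject H₀.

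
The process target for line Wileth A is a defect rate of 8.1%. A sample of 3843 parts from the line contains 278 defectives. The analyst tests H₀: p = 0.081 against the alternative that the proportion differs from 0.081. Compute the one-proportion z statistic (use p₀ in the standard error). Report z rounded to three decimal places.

p̂ = 278/3843 = 0.07234.
Under H₀, SE = √(0.081·0.919/3843) = √(1.937e-05) = 0.00440.
z = (0.07234 − 0.081)/0.00440 = -0.00866/0.00440 = -1.968.
p-value = 2·P(Z > 1.968) ≈ 0.0491.

z = -1.968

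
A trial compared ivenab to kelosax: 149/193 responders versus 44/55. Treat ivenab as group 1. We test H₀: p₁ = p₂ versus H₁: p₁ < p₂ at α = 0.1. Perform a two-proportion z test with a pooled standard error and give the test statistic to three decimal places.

z = -0.441

p̂₁ = 149/193 ≈ 0.77202, p̂₂ = 44/55 ≈ 0.80000.
Pooled p̂ = (149+44)/(193+55) = 193/248 = 0.77823.
SE = √(p̂(1−p̂)(1/n₁+1/n₂)) = √(0.77823·0.22177·0.0233632) = √(0.00403226) = 0.06350.
z = (0.77202 − 0.80000)/0.06350 = -0.02798/0.06350 = -0.441.
p-value = P(Z < -0.441) ≈ 0.3297, so at α = 0.1 we fail to reject H₀.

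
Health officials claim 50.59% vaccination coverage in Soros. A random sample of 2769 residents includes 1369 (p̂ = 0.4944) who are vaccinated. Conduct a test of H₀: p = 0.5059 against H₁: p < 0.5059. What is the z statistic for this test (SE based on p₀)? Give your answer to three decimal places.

p̂ = 1369/2769 ≈ 0.494402.
SE = √(p₀(1−p₀)/n) = √(0.24997/2769) = 0.009501.
z = (0.494402 − 0.5059)/0.009501 = -0.011498/0.009501 = -1.210.
p-value = P(Z < -1.210) ≈ 0.1131.

z = -1.210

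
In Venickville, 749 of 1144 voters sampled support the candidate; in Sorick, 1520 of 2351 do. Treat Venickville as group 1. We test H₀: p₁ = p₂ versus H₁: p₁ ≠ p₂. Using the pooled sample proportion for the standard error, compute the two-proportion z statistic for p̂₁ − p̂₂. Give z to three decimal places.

z = 0.476

p̂₁ = 749/1144 ≈ 0.65472, p̂₂ = 1520/2351 ≈ 0.64653.
Pooled p̂ = (749+1520)/(1144+2351) = 2269/3495 = 0.64921.
SE = √(0.227735 × 0.00129948) = 0.01720.
z = (0.65472 − 0.64653)/0.01720 = 0.00819/0.01720 = 0.476.
Two-sided p-value ≈ 2·Φ(−0.476) = 0.6341.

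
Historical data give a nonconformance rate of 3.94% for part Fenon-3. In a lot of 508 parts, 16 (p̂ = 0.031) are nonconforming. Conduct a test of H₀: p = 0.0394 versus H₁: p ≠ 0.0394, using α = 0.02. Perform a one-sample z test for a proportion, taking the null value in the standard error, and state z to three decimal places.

z = -0.916

p̂ = 16/508 ≈ 0.031496.
Under H₀, SE = √(0.0394·0.9606/508) = √(7.45032e-05) = 0.008632.
z = (0.031496 − 0.0394)/0.008632 = -0.007904/0.008632 = -0.916.
Two-sided p-value ≈ 2·Φ(−0.916) = 0.3598, so at α = 0.02 we fail to reject H₀.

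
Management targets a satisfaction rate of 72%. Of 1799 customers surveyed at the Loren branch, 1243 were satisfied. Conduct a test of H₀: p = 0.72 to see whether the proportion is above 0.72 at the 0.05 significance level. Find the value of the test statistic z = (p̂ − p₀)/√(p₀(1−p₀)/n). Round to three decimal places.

z = -2.745

p̂ = 1243/1799 = 0.690939.
Standard error under H₀: √(0.72×0.28/1799) = 0.010586.
z = (0.690939 − 0.72)/0.010586 = -0.029061/0.010586 = -2.745.
p-value = P(Z > -2.745) ≈ 0.9970, so at α = 0.05 we fail to reject H₀.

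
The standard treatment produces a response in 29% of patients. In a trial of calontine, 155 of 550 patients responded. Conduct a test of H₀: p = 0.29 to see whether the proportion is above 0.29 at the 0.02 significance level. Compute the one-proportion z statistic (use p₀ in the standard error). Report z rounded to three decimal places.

z = -0.423

p̂ = 155/550 ≈ 0.28182.
Standard error under H₀: √(0.29×0.71/550) = 0.01935.
z = (0.28182 − 0.29)/0.01935 = -0.00818/0.01935 = -0.423.
p-value = P(Z > -0.423) ≈ 0.6638. With α = 0.02, fail to reject H₀.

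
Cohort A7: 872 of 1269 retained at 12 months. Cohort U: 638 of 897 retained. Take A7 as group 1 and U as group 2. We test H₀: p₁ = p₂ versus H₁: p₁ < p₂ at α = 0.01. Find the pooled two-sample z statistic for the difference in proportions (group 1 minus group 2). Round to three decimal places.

z = -1.203

p̂₁ = 872/1269 ≈ 0.68716, p̂₂ = 638/897 ≈ 0.71126.
Pooled p̂ = (872+638)/(1269+897) = 1510/2166 = 0.69714.
SE = √(0.211137 × 0.00190285) = 0.02004.
z = (0.68716 − 0.71126)/0.02004 = -0.02410/0.02004 = -1.203.
p-value = P(Z < -1.203) ≈ 0.1146. With α = 0.01, fail to reject H₀.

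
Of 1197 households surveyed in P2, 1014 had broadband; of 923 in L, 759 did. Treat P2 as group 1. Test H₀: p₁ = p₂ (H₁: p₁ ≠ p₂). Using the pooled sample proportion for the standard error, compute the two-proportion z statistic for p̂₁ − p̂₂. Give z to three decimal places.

z = 1.530

p̂₁ = 1014/1197 ≈ 0.84712, p̂₂ = 759/923 ≈ 0.82232.
Pooled p̂ = (1014+759)/(1197+923) = 1773/2120 = 0.83632.
SE = √(p̂(1−p̂)(1/n₁+1/n₂)) = √(0.83632·0.16368·0.00191885) = √(0.000262668) = 0.01621.
z = (0.84712 − 0.82232)/0.01621 = 0.02480/0.01621 = 1.530.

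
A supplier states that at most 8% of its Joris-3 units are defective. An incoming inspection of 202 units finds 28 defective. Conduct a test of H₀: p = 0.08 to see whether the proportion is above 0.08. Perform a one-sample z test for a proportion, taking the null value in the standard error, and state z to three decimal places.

p̂ = 28/202 = 0.138614.
Under H₀, SE = √(0.08·0.92/202) = √(0.000364356) = 0.019088.
z = (0.138614 − 0.08)/0.019088 = 0.058614/0.019088 = 3.071.
p-value = P(Z > 3.071) ≈ 0.0011.

z = 3.071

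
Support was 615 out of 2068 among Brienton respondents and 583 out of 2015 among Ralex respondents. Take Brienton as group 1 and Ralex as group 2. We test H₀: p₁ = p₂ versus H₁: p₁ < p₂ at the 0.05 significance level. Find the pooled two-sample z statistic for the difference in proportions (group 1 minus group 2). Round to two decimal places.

p̂₁ = 615/2068 = 0.2974, p̂₂ = 583/2015 = 0.2893.
Pooled p̂ = (615+583)/(2068+2015) = 1198/4083 = 0.2934.
SE = √(0.207321 × 0.000979837) = 0.0143.
z = (0.2974 − 0.2893)/0.0143 = 0.0081/0.0143 = 0.57.
p-value = P(Z < 0.565) ≈ 0.7141; since p > α = 0.05, fail to reject H₀.

z = 0.57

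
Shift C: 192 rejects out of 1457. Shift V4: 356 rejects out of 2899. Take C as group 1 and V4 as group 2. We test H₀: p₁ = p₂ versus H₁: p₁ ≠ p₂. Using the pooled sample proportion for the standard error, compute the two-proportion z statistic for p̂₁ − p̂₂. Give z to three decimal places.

z = 0.843

p̂₁ = 192/1457 ≈ 0.13178, p̂₂ = 356/2899 ≈ 0.12280.
Pooled p̂ = (192+356)/(1457+2899) = 548/4356 = 0.12580.
SE = √(0.109977 × 0.00103129) = 0.01065.
z = (0.13178 − 0.12280)/0.01065 = 0.00898/0.01065 = 0.843.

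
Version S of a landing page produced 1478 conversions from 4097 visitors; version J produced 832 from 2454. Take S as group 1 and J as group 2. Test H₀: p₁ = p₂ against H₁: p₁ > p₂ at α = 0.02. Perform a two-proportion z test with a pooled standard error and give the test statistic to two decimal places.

p̂₁ = 1478/4097 ≈ 0.36075, p̂₂ = 832/2454 ≈ 0.33904.
Pooled p̂ = (1478+832)/(4097+2454) = 2310/6551 = 0.35262.
SE = √(p̂(1−p̂)(1/n₁+1/n₂)) = √(0.35262·0.64738·0.000651579) = √(0.000148741) = 0.01220.
z = (0.36075 − 0.33904)/0.01220 = 0.02171/0.01220 = 1.78.
p-value = P(Z > 1.780) ≈ 0.0375, so at α = 0.02 we fail to reject H₀.

z = 1.78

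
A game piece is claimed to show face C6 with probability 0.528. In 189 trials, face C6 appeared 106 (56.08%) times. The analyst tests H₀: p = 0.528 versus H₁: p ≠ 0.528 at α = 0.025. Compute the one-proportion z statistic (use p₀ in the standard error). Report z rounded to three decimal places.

z = 0.905

p̂ = 106/189 = 0.56085.
Under H₀, SE = √(0.528·0.472/189) = √(0.0013186) = 0.03631.
z = (0.56085 − 0.528)/0.03631 = 0.03285/0.03631 = 0.905.
p-value = 2·P(Z > 0.905) ≈ 0.3657. With α = 0.025, fail to reject H₀.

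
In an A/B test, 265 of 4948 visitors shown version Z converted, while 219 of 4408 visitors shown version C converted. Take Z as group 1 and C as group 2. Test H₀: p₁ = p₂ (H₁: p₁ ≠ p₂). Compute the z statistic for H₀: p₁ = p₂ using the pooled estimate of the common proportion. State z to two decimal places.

z = 0.84

p̂₁ = 265/4948 = 0.053557, p̂₂ = 219/4408 = 0.049682.
Pooled p̂ = (265+219)/(4948+4408) = 484/9356 = 0.051732.
SE = √(0.0490554 × 0.000428962) = 0.004587.
z = (0.053557 − 0.049682)/0.004587 = 0.003875/0.004587 = 0.84.
p-value = 2·P(Z > 0.845) ≈ 0.3983.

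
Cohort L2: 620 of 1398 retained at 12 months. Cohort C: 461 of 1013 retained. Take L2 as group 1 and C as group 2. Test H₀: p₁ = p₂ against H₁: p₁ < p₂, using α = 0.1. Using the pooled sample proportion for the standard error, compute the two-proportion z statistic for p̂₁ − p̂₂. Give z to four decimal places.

p̂₁ = 620/1398 = 0.443491, p̂₂ = 461/1013 = 0.455084.
Pooled p̂ = (620+461)/(1398+1013) = 1081/2411 = 0.448362.
SE = √(p̂(1−p̂)(1/n₁+1/n₂)) = √(0.448362·0.551638·0.00170247) = √(0.000421079) = 0.020520.
z = (0.443491 − 0.455084)/0.020520 = -0.011593/0.020520 = -0.5650.
p-value = P(Z < -0.565) ≈ 0.2860, so at α = 0.1 we fail to reject H₀.

z = -0.5650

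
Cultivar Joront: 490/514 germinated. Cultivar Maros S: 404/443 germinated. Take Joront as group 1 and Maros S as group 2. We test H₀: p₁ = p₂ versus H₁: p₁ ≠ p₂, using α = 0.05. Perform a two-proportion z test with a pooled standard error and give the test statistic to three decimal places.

p̂₁ = 490/514 ≈ 0.95331, p̂₂ = 404/443 ≈ 0.91196.
Pooled p̂ = (490+404)/(514+443) = 894/957 = 0.93417.
SE = √(p̂(1−p̂)(1/n₁+1/n₂)) = √(0.93417·0.06583·0.00420286) = √(0.000258464) = 0.01608.
z = (0.95331 − 0.91196)/0.01608 = 0.04135/0.01608 = 2.572.
p-value = 2·P(Z > 2.572) ≈ 0.0101, so at α = 0.05 we reject H₀.

z = 2.572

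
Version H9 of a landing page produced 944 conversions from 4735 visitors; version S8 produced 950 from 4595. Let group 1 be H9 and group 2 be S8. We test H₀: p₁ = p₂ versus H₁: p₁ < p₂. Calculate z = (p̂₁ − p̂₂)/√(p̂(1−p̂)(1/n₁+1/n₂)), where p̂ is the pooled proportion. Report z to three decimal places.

p̂₁ = 944/4735 = 0.19937, p̂₂ = 950/4595 = 0.20675.
Pooled p̂ = (944+950)/(4735+4595) = 1894/9330 = 0.20300.
SE = √(p̂(1−p̂)(1/n₁+1/n₂)) = √(0.20300·0.79700·0.000428821) = √(6.93797e-05) = 0.00833.
z = (0.19937 − 0.20675)/0.00833 = -0.00738/0.00833 = -0.886.

z = -0.886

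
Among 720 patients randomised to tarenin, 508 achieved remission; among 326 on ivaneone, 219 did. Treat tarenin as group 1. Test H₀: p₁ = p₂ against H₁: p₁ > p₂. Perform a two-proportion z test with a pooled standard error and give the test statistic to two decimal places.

p̂₁ = 508/720 ≈ 0.7056, p̂₂ = 219/326 ≈ 0.6718.
Pooled p̂ = (508+219)/(720+326) = 727/1046 = 0.6950.
SE = √(0.211964 × 0.00445637) = 0.0307.
z = (0.7056 − 0.6718)/0.0307 = 0.0338/0.0307 = 1.10.

z = 1.10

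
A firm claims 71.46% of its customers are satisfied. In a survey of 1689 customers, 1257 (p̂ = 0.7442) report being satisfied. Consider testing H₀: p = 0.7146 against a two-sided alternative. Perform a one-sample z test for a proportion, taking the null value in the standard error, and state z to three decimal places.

z = 2.696

p̂ = 1257/1689 ≈ 0.74423.
Under H₀, SE = √(0.7146·0.2854/1689) = √(0.00012075) = 0.01099.
z = (0.74423 − 0.7146)/0.01099 = 0.02963/0.01099 = 2.696.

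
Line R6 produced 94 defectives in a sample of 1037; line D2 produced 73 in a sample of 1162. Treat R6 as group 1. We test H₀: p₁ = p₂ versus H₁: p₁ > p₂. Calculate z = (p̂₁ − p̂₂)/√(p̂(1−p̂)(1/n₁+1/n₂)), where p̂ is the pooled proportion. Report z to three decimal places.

p̂₁ = 94/1037 = 0.090646, p̂₂ = 73/1162 = 0.062823.
Pooled p̂ = (94+73)/(1037+1162) = 167/2199 = 0.075944.
SE = √(p̂(1−p̂)(1/n₁+1/n₂)) = √(0.075944·0.924056·0.00182491) = √(0.000128065) = 0.011317.
z = (0.090646 − 0.062823)/0.011317 = 0.027823/0.011317 = 2.459.

z = 2.459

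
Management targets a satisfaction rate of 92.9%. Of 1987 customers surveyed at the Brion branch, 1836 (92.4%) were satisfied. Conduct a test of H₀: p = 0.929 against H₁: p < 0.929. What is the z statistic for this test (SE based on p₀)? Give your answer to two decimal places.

z = -0.87

p̂ = 1836/1987 = 0.92401.
Standard error under H₀: √(0.929×0.071/1987) = 0.00576.
z = (0.92401 − 0.929)/0.00576 = -0.00499/0.00576 = -0.87.
p-value = P(Z < -0.867) ≈ 0.1930.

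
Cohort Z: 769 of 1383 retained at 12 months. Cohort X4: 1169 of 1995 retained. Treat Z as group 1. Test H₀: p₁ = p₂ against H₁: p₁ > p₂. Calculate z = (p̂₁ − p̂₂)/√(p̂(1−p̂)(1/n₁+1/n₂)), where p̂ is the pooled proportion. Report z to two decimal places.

p̂₁ = 769/1383 = 0.5560, p̂₂ = 1169/1995 = 0.5860.
Pooled p̂ = (769+1169)/(1383+1995) = 1938/3378 = 0.5737.
SE = √(0.244567 × 0.00122432) = 0.0173.
z = (0.5560 − 0.5860)/0.0173 = -0.0300/0.0173 = -1.73.

z = -1.73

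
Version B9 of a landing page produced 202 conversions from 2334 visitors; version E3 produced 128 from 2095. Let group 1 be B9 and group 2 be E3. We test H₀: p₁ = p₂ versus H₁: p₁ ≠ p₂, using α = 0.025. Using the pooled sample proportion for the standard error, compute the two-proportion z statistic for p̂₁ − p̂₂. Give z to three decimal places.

p̂₁ = 202/2334 = 0.086547, p̂₂ = 128/2095 = 0.061098.
Pooled p̂ = (202+128)/(2334+2095) = 330/4429 = 0.074509.
SE = √(0.0689573 × 0.000905776) = 0.007903.
z = (0.086547 − 0.061098)/0.007903 = 0.025449/0.007903 = 3.220.
p-value = 2·P(Z > 3.220) ≈ 0.0013; since p < α = 0.025, reject H₀.

z = 3.220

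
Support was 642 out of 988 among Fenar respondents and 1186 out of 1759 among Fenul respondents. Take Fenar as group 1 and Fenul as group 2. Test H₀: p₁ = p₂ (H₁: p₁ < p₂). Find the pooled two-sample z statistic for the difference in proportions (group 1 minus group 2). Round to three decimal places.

z = -1.303

p̂₁ = 642/988 ≈ 0.64980, p̂₂ = 1186/1759 ≈ 0.67425.
Pooled p̂ = (642+1186)/(988+1759) = 1828/2747 = 0.66545.
SE = √(p̂(1−p̂)(1/n₁+1/n₂)) = √(0.66545·0.33455·0.00158065) = √(0.000351893) = 0.01876.
z = (0.64980 − 0.67425)/0.01876 = -0.02445/0.01876 = -1.303.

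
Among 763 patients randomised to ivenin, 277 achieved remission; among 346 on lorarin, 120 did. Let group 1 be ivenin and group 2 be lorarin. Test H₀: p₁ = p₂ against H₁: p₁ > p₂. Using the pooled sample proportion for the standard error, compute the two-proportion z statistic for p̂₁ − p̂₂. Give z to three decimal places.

z = 0.522

p̂₁ = 277/763 = 0.36304, p̂₂ = 120/346 = 0.34682.
Pooled p̂ = (277+120)/(763+346) = 397/1109 = 0.35798.
SE = √(p̂(1−p̂)(1/n₁+1/n₂)) = √(0.35798·0.64202·0.00420079) = √(0.000965469) = 0.03107.
z = (0.36304 − 0.34682)/0.03107 = 0.01622/0.03107 = 0.522.
p-value = P(Z > 0.522) ≈ 0.3008.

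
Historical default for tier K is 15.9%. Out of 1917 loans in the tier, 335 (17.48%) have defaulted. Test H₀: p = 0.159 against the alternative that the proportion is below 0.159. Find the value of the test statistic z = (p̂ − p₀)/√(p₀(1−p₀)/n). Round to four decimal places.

p̂ = 335/1917 ≈ 0.1747522.
Standard error under H₀: √(0.159×0.841/1917) = 0.0083519.
z = (0.1747522 − 0.159)/0.0083519 = 0.0157522/0.0083519 = 1.8861.

z = 1.8861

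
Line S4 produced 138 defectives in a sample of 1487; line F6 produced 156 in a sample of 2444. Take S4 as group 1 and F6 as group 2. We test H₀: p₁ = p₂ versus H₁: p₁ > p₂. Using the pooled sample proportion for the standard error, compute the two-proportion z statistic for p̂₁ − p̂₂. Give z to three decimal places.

z = 3.349

p̂₁ = 138/1487 = 0.09280, p̂₂ = 156/2444 = 0.06383.
Pooled p̂ = (138+156)/(1487+2444) = 294/3931 = 0.07479.
SE = √(p̂(1−p̂)(1/n₁+1/n₂)) = √(0.07479·0.92521·0.00108166) = √(7.48472e-05) = 0.00865.
z = (0.09280 − 0.06383)/0.00865 = 0.02897/0.00865 = 3.349.
p-value = P(Z > 3.349) ≈ 0.0004.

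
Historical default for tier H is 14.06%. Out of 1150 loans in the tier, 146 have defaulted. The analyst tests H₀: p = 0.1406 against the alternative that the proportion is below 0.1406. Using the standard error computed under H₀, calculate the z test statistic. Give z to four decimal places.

z = -1.3310

p̂ = 146/1150 = 0.126957.
SE = √(p₀(1−p₀)/n) = √(0.12083/1150) = 0.010250.
z = (0.126957 − 0.1406)/0.010250 = -0.013643/0.010250 = -1.3310.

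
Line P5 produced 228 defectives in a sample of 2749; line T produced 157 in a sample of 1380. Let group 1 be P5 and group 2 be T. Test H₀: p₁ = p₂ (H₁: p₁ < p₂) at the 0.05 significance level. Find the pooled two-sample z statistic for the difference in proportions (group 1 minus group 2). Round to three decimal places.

z = -3.214

p̂₁ = 228/2749 ≈ 0.082939, p̂₂ = 157/1380 ≈ 0.113768.
Pooled p̂ = (228+157)/(2749+1380) = 385/4129 = 0.093243.
SE = √(p̂(1−p̂)(1/n₁+1/n₂)) = √(0.093243·0.906757·0.00108841) = √(9.20233e-05) = 0.009593.
z = (0.082939 − 0.113768)/0.009593 = -0.030829/0.009593 = -3.214.
p-value = P(Z < -3.214) ≈ 0.0007, so at α = 0.05 we reject H₀.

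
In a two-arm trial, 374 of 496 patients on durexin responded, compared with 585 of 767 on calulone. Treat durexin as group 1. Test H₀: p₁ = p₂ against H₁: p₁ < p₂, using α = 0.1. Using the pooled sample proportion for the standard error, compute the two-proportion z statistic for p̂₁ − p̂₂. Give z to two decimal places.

p̂₁ = 374/496 ≈ 0.7540, p̂₂ = 585/767 ≈ 0.7627.
Pooled p̂ = (374+585)/(496+767) = 959/1263 = 0.7593.
SE = √(p̂(1−p̂)(1/n₁+1/n₂)) = √(0.7593·0.2407·0.00331991) = √(0.000606753) = 0.0246.
z = (0.7540 − 0.7627)/0.0246 = -0.0087/0.0246 = -0.35.
p-value = P(Z < -0.352) ≈ 0.3623. With α = 0.1, fail to reject H₀.

z = -0.35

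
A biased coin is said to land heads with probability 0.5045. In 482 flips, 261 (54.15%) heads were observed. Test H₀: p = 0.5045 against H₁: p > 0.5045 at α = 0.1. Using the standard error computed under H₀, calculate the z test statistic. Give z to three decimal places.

p̂ = 261/482 = 0.541494.
Standard error under H₀: √(0.5045×0.4955/482) = 0.022773.
z = (0.541494 − 0.5045)/0.022773 = 0.036994/0.022773 = 1.624.
p-value = P(Z > 1.624) ≈ 0.0521; since p < α = 0.1, reject H₀.

z = 1.624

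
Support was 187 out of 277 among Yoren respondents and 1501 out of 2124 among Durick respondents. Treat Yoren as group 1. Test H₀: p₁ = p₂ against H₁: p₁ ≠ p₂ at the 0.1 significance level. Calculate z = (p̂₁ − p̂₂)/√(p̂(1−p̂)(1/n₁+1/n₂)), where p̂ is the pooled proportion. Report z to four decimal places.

z = -1.0824

p̂₁ = 187/277 = 0.675090, p̂₂ = 1501/2124 = 0.706685.
Pooled p̂ = (187+1501)/(277+2124) = 1688/2401 = 0.703040.
SE = √(p̂(1−p̂)(1/n₁+1/n₂)) = √(0.703040·0.296960·0.00408092) = √(0.000851992) = 0.029189.
z = (0.675090 − 0.706685)/0.029189 = -0.031595/0.029189 = -1.0824.
Two-sided p-value ≈ 2·Φ(−1.082) = 0.2791; since p > α = 0.1, fail to reject H₀.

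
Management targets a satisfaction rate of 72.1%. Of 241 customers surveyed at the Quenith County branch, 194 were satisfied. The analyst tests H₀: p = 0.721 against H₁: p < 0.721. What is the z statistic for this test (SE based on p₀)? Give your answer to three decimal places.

p̂ = 194/241 = 0.80498.
Standard error under H₀: √(0.721×0.279/241) = 0.02889.
z = (0.80498 − 0.721)/0.02889 = 0.08398/0.02889 = 2.907.

z = 2.907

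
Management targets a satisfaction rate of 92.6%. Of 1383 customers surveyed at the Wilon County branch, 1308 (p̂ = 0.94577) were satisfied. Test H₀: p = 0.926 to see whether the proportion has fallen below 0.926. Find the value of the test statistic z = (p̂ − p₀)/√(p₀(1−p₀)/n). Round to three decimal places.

z = 2.809

p̂ = 1308/1383 = 0.945770.
Under H₀, SE = √(0.926·0.074/1383) = √(4.95474e-05) = 0.007039.
z = (0.945770 − 0.926)/0.007039 = 0.019770/0.007039 = 2.809.
p-value = P(Z < 2.809) ≈ 0.9975.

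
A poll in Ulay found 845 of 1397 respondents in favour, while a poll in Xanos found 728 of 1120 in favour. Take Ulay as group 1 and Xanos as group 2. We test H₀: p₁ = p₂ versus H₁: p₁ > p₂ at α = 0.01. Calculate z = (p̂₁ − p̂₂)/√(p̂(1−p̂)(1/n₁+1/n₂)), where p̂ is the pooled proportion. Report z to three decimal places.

z = -2.324

p̂₁ = 845/1397 = 0.60487, p̂₂ = 728/1120 = 0.65000.
Pooled p̂ = (845+728)/(1397+1120) = 1573/2517 = 0.62495.
SE = √(0.234387 × 0.00160868) = 0.01942.
z = (0.60487 − 0.65000)/0.01942 = -0.04513/0.01942 = -2.324.
p-value = P(Z > -2.324) ≈ 0.9899, so at α = 0.01 we fail to reject H₀.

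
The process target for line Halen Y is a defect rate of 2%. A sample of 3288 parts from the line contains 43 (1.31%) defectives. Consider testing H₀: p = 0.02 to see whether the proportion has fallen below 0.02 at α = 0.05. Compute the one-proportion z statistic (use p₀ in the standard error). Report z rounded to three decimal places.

p̂ = 43/3288 = 0.013078.
SE = √(p₀(1−p₀)/n) = √(0.0196/3288) = 0.002442.
z = (0.013078 − 0.02)/0.002442 = -0.006922/0.002442 = -2.835.
p-value = P(Z < -2.835) ≈ 0.0023, so at α = 0.05 we reject H₀.

z = -2.835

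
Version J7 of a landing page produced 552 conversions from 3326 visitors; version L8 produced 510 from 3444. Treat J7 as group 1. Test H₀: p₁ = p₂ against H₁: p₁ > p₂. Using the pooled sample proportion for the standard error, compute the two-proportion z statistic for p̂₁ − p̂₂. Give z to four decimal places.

z = 2.0225

p̂₁ = 552/3326 ≈ 0.165965, p̂₂ = 510/3444 ≈ 0.148084.
Pooled p̂ = (552+510)/(3326+3444) = 1062/6770 = 0.156869.
SE = √(p̂(1−p̂)(1/n₁+1/n₂)) = √(0.156869·0.843131·0.000591022) = √(7.8169e-05) = 0.008841.
z = (0.165965 − 0.148084)/0.008841 = 0.017881/0.008841 = 2.0225.
p-value = P(Z > 2.022) ≈ 0.0216.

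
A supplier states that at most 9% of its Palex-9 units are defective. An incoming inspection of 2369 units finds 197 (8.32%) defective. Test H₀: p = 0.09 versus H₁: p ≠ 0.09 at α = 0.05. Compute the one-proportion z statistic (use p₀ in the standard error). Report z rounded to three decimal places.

z = -1.164

p̂ = 197/2369 = 0.083157.
Standard error under H₀: √(0.09×0.91/2369) = 0.005880.
z = (0.083157 − 0.09)/0.005880 = -0.006843/0.005880 = -1.164.
p-value = 2·P(Z > 1.164) ≈ 0.2445. With α = 0.05, fail to reject H₀.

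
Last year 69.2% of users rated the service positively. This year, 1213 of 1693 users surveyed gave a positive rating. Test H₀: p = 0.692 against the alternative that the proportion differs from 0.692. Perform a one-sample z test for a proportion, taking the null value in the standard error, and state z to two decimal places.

z = 2.18

p̂ = 1213/1693 = 0.71648.
Under H₀, SE = √(0.692·0.308/1693) = √(0.000125892) = 0.01122.
z = (0.71648 − 0.692)/0.01122 = 0.02448/0.01122 = 2.18.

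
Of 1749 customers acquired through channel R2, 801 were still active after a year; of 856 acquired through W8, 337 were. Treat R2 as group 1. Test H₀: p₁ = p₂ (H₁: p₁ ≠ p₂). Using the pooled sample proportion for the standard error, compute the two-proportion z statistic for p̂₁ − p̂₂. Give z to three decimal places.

z = 3.107

p̂₁ = 801/1749 = 0.45798, p̂₂ = 337/856 = 0.39369.
Pooled p̂ = (801+337)/(1749+856) = 1138/2605 = 0.43685.
SE = √(0.246012 × 0.00173998) = 0.02069.
z = (0.45798 − 0.39369)/0.02069 = 0.06429/0.02069 = 3.107.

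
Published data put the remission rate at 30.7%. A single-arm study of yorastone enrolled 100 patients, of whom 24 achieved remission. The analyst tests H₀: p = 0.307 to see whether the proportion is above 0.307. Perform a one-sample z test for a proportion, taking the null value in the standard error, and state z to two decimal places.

z = -1.45

p̂ = 24/100 ≈ 0.2400.
Under H₀, SE = √(0.307·0.693/100) = √(0.00212751) = 0.0461.
z = (0.2400 − 0.307)/0.0461 = -0.0670/0.0461 = -1.45.
p-value = P(Z > -1.453) ≈ 0.9268.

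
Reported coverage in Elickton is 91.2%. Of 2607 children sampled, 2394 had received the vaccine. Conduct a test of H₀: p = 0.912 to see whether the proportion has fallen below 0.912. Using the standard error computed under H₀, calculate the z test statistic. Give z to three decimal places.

p̂ = 2394/2607 = 0.91830.
Standard error under H₀: √(0.912×0.088/2607) = 0.00555.
z = (0.91830 − 0.912)/0.00555 = 0.00630/0.00555 = 1.135.

z = 1.135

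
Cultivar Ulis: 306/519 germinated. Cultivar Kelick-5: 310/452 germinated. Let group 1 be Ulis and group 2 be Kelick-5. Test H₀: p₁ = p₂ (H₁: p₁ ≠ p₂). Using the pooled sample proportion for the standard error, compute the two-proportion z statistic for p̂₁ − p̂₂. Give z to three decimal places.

z = -3.106

p̂₁ = 306/519 ≈ 0.589595, p̂₂ = 310/452 ≈ 0.685841.
Pooled p̂ = (306+310)/(519+452) = 616/971 = 0.634398.
SE = √(0.231937 × 0.00413917) = 0.030984.
z = (0.589595 − 0.685841)/0.030984 = -0.096246/0.030984 = -3.106.
p-value = 2·P(Z > 3.106) ≈ 0.0019.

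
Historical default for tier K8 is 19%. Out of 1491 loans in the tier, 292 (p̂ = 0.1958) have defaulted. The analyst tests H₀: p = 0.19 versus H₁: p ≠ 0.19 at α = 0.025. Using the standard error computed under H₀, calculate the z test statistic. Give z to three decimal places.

z = 0.575

p̂ = 292/1491 ≈ 0.19584.
Standard error under H₀: √(0.19×0.81/1491) = 0.01016.
z = (0.19584 − 0.19)/0.01016 = 0.00584/0.01016 = 0.575.
Two-sided p-value ≈ 2·Φ(−0.575) = 0.5653. With α = 0.025, fail to reject H₀.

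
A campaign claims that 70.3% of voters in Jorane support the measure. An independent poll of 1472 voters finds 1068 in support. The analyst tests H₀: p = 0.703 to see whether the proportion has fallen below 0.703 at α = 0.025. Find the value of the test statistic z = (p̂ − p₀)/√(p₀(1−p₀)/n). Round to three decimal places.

p̂ = 1068/1472 ≈ 0.72554.
Standard error under H₀: √(0.703×0.297/1472) = 0.01191.
z = (0.72554 − 0.703)/0.01191 = 0.02254/0.01191 = 1.893.
p-value = P(Z < 1.893) ≈ 0.9708, so at α = 0.025 we fail to reject H₀.

z = 1.893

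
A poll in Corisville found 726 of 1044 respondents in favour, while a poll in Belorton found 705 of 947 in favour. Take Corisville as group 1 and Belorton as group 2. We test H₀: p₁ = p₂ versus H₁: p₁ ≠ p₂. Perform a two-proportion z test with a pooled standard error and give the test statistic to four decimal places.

p̂₁ = 726/1044 ≈ 0.695402, p̂₂ = 705/947 ≈ 0.744456.
Pooled p̂ = (726+705)/(1044+947) = 1431/1991 = 0.718734.
SE = √(p̂(1−p̂)(1/n₁+1/n₂)) = √(0.718734·0.281266·0.00201382) = √(0.000407105) = 0.020177.
z = (0.695402 − 0.744456)/0.020177 = -0.049054/0.020177 = -2.4312.

z = -2.4312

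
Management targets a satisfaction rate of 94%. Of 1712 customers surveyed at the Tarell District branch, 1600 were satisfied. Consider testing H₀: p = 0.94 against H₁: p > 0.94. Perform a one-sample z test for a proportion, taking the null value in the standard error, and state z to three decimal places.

z = -0.944

p̂ = 1600/1712 ≈ 0.93458.
Under H₀, SE = √(0.94·0.06/1712) = √(3.29439e-05) = 0.00574.
z = (0.93458 − 0.94)/0.00574 = -0.00542/0.00574 = -0.944.
p-value = P(Z > -0.944) ≈ 0.8275.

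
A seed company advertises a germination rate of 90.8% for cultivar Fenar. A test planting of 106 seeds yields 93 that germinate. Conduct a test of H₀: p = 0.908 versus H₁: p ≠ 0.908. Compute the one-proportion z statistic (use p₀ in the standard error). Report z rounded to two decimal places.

z = -1.09

p̂ = 93/106 = 0.8774.
Standard error under H₀: √(0.908×0.092/106) = 0.0281.
z = (0.8774 − 0.908)/0.0281 = -0.0306/0.0281 = -1.09.
p-value = 2·P(Z > 1.092) ≈ 0.2751.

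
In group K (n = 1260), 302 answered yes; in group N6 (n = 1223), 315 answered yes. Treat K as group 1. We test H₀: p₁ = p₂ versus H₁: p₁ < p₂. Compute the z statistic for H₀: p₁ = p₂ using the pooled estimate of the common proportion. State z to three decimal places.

p̂₁ = 302/1260 = 0.23968, p̂₂ = 315/1223 = 0.25756.
Pooled p̂ = (302+315)/(1260+1223) = 617/2483 = 0.24849.
SE = √(p̂(1−p̂)(1/n₁+1/n₂)) = √(0.24849·0.75151·0.00161131) = √(0.000300901) = 0.01735.
z = (0.23968 − 0.25756)/0.01735 = -0.01788/0.01735 = -1.031.
p-value = P(Z < -1.031) ≈ 0.1513.

z = -1.031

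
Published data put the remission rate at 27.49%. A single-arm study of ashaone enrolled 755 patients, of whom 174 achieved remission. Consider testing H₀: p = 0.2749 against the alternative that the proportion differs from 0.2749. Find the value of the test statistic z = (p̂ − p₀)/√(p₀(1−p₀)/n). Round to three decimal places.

p̂ = 174/755 ≈ 0.23046.
SE = √(p₀(1−p₀)/n) = √(0.19933/755) = 0.01625.
z = (0.23046 − 0.2749)/0.01625 = -0.04444/0.01625 = -2.735.
p-value = 2·P(Z > 2.735) ≈ 0.0062.

z = -2.735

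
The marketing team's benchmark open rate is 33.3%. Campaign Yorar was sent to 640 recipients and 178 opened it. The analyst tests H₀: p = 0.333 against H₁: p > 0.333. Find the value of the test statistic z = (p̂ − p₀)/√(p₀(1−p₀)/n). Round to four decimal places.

z = -2.9456

p̂ = 178/640 = 0.2781250.
Under H₀, SE = √(0.333·0.667/640) = √(0.000347048) = 0.0186292.
z = (0.2781250 − 0.333)/0.0186292 = -0.0548750/0.0186292 = -2.9456.
p-value = P(Z > -2.946) ≈ 0.9984.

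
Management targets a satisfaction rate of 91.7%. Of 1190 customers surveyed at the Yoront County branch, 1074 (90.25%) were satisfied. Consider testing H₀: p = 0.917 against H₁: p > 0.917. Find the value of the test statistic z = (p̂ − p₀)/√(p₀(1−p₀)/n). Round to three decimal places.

z = -1.810

p̂ = 1074/1190 ≈ 0.90252.
Under H₀, SE = √(0.917·0.083/1190) = √(6.39588e-05) = 0.00800.
z = (0.90252 − 0.917)/0.00800 = -0.01448/0.00800 = -1.810.
p-value = P(Z > -1.810) ≈ 0.9649.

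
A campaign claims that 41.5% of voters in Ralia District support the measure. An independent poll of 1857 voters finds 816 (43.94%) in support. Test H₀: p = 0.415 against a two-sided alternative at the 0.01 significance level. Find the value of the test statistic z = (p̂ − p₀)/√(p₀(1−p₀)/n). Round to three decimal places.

z = 2.136

p̂ = 816/1857 ≈ 0.43942.
Under H₀, SE = √(0.415·0.585/1857) = √(0.000130735) = 0.01143.
z = (0.43942 − 0.415)/0.01143 = 0.02442/0.01143 = 2.136.
Two-sided p-value ≈ 2·Φ(−2.136) = 0.0327, so at α = 0.01 we fail to reject H₀.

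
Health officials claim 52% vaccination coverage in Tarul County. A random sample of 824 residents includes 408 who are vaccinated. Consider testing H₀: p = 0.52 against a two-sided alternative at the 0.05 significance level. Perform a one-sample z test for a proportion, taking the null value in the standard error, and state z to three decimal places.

p̂ = 408/824 ≈ 0.49515.
Under H₀, SE = √(0.52·0.48/824) = √(0.000302913) = 0.01740.
z = (0.49515 − 0.52)/0.01740 = -0.02485/0.01740 = -1.428.
p-value = 2·P(Z > 1.428) ≈ 0.1533, so at α = 0.05 we fail to reject H₀.

z = -1.428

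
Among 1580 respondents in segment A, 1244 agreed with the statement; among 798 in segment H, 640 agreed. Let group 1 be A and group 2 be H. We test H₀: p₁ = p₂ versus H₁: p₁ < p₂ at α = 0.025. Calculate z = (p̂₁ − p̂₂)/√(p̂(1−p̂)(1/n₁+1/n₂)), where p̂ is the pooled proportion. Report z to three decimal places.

p̂₁ = 1244/1580 ≈ 0.787342, p̂₂ = 640/798 ≈ 0.802005.
Pooled p̂ = (1244+640)/(1580+798) = 1884/2378 = 0.792262.
SE = √(p̂(1−p̂)(1/n₁+1/n₂)) = √(0.792262·0.207738·0.00188604) = √(0.00031041) = 0.017618.
z = (0.787342 − 0.802005)/0.017618 = -0.014663/0.017618 = -0.832.
p-value = P(Z < -0.832) ≈ 0.2026. With α = 0.025, fail to reject H₀.

z = -0.832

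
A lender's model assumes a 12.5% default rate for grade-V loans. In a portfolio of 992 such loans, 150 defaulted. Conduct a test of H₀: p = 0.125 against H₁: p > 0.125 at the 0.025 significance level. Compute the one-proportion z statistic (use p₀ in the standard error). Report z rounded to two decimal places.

z = 2.50

p̂ = 150/992 = 0.1512.
SE = √(p₀(1−p₀)/n) = √(0.10938/992) = 0.0105.
z = (0.1512 − 0.125)/0.0105 = 0.0262/0.0105 = 2.50.
p-value = P(Z > 2.496) ≈ 0.0063, so at α = 0.025 we reject H₀.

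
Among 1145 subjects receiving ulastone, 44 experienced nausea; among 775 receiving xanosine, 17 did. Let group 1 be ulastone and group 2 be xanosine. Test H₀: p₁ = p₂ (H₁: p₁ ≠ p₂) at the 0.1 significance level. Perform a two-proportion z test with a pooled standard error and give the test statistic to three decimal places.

p̂₁ = 44/1145 ≈ 0.038428, p̂₂ = 17/775 ≈ 0.021935.
Pooled p̂ = (44+17)/(1145+775) = 61/1920 = 0.031771.
SE = √(0.0307614 × 0.00216369) = 0.008158.
z = (0.038428 − 0.021935)/0.008158 = 0.016493/0.008158 = 2.022.
p-value = 2·P(Z > 2.022) ≈ 0.0432; since p < α = 0.1, reject H₀.

z = 2.022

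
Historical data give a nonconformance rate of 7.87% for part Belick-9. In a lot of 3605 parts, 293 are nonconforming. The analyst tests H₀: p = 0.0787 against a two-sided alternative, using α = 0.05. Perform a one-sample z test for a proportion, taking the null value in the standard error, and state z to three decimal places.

z = 0.574

p̂ = 293/3605 ≈ 0.081276.
Under H₀, SE = √(0.0787·0.9213/3605) = √(2.01127e-05) = 0.004485.
z = (0.081276 − 0.0787)/0.004485 = 0.002576/0.004485 = 0.574.
Two-sided p-value ≈ 2·Φ(−0.574) = 0.5657, so at α = 0.05 we fail to reject H₀.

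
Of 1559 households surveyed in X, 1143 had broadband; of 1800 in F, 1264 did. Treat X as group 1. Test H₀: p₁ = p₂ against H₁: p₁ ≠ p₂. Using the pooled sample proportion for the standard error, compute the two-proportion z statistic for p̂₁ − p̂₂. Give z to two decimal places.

z = 1.98

p̂₁ = 1143/1559 ≈ 0.73316, p̂₂ = 1264/1800 ≈ 0.70222.
Pooled p̂ = (1143+1264)/(1559+1800) = 2407/3359 = 0.71658.
SE = √(p̂(1−p̂)(1/n₁+1/n₂)) = √(0.71658·0.28342·0.00119699) = √(0.0002431) = 0.01559.
z = (0.73316 − 0.70222)/0.01559 = 0.03094/0.01559 = 1.98.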